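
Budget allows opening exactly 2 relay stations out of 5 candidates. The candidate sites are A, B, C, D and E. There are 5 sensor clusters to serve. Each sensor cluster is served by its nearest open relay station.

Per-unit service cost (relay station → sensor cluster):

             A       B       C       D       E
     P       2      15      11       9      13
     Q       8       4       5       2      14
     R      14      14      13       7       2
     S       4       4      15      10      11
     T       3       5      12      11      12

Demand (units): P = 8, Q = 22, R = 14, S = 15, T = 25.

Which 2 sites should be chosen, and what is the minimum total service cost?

With exactly 2 open, each sensor cluster uses its cheapest among the chosen.
{A, D}: P→A 2·8=16, Q→D 2·22=44, R→D 7·14=98, S→A 4·15=60, T→A 3·25=75. Service cost 293.
{A, E}: service cost 355
{B, D}: service cost 399
Among all 10 size-2 choices, {A, D} is lowest.

Choose A and D; total service cost 293.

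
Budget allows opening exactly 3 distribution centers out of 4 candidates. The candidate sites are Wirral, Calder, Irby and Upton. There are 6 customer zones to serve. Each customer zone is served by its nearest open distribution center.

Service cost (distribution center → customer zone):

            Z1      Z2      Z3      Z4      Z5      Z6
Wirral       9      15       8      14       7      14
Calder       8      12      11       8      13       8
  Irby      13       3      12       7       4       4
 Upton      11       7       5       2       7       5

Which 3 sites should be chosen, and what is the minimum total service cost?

With exactly 3 open, each customer zone uses its cheapest among the chosen.
{Calder, Irby, Upton}: Z1→Calder 8, Z2→Irby 3, Z3→Upton 5, Z4→Upton 2, Z5→Irby 4, Z6→Irby 4. Service cost 26.
{Wirral, Irby, Upton}: service cost 27
{Wirral, Calder, Irby}: service cost 34
Among all 4 size-3 choices, {Calder, Irby, Upton} is lowest.

Choose Calder, Irby and Upton; total service cost 26.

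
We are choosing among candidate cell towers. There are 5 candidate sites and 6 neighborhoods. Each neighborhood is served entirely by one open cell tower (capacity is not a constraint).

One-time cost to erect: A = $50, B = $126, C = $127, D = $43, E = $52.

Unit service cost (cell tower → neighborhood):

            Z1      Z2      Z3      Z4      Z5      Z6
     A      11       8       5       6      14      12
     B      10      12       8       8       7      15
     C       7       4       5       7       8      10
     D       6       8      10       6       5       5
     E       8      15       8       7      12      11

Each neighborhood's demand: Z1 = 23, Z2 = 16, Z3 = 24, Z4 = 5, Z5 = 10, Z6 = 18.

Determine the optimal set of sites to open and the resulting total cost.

Open A and D; minimum total cost 649.

For any fixed open set, each neighborhood goes to its cheapest open site; total = fixed + service.
{A, D}: Z1→D 6·23=138, Z2→A 8·16=128, Z3→A 5·24=120, Z4→A 6·5=30, Z5→D 5·10=50, Z6→D 5·18=90. Service 556; fixed 93; total 649.
{C, D}: service 492 + fixed 170 = 662
{A, D, E}: service 556 + fixed 145 = 701
{A, B, C, D, E}: Z1→D 6·23=138, Z2→C 4·16=64, Z3→A 5·24=120, Z4→A 6·5=30, Z5→D 5·10=50, Z6→D 5·18=90. Service 492; fixed 398; total 890.
No other subset beats 649.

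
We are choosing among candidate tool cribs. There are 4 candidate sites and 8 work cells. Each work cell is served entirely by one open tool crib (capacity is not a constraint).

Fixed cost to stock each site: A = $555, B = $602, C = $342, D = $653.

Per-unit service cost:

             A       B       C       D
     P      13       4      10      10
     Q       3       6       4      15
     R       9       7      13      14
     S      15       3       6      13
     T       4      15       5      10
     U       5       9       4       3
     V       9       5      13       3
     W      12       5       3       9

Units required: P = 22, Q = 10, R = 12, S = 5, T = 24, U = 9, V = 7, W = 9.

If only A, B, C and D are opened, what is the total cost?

Each work cell is assigned to its cheapest site among the open ones.
{A, B, C, D}: P→B 4·22=88, Q→A 3·10=30, R→B 7·12=84, S→B 3·5=15, T→A 4·24=96, U→D 3·9=27, V→D 3·7=21, W→C 3·9=27. Service 388; fixed 2152; total 2540.

Total cost: 2540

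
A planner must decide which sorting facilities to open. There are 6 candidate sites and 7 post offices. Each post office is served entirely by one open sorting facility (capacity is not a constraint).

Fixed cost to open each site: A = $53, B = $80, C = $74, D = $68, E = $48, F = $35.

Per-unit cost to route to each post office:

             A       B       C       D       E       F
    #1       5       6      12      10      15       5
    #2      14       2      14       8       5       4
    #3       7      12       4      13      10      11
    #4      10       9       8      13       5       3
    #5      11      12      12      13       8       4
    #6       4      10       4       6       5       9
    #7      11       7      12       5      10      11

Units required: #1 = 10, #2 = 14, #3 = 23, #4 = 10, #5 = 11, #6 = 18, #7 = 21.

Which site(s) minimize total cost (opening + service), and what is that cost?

Open C, D and F; minimum total cost 626.

For any fixed open set, each post office goes to its cheapest open site; total = fixed + service.
{C, D, F}: #1→F 5·10=50, #2→F 4·14=56, #3→C 4·23=92, #4→F 3·10=30, #5→F 4·11=44, #6→C 4·18=72, #7→D 5·21=105. Service 449; fixed 177; total 626.
{B, C, F}: service 463 + fixed 189 = 652
{A, D, F}: #1→A 5·10=50, #2→F 4·14=56, #3→A 7·23=161, #4→F 3·10=30, #5→F 4·11=44, #6→A 4·18=72, #7→D 5·21=105. Service 518; fixed 156; total 674.
{A, B, C, D, E, F}: service 421 + fixed 358 = 779
No other subset beats 626.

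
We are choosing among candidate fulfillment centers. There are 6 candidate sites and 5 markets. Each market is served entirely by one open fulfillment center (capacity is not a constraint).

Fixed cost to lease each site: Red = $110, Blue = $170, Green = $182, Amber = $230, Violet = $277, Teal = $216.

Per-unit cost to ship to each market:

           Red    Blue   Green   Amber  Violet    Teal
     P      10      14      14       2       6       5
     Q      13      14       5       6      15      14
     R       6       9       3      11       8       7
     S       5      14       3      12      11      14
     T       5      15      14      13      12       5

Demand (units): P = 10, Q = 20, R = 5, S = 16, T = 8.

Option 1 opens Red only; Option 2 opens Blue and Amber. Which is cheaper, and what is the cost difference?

Option 1: {Red}: P→Red 10·10=100, Q→Red 13·20=260, R→Red 6·5=30, S→Red 5·16=80, T→Red 5·8=40. Service 510; fixed 110; total 620.
Option 2: {Blue, Amber}: P→Amber 2·10=20, Q→Amber 6·20=120, R→Blue 9·5=45, S→Amber 12·16=192, T→Amber 13·8=104. Service 481; fixed 400; total 881.
Difference: |620 − 881| = 261.

Option 1 is cheaper by 261.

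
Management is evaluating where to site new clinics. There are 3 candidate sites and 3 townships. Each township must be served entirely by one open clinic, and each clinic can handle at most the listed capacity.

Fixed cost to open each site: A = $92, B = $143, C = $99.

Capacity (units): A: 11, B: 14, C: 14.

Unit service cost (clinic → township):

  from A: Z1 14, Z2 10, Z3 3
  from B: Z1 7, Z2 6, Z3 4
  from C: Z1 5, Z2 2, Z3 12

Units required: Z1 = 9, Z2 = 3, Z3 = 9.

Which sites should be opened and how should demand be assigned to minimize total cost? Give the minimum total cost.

Minimum total cost: 269

Open {A, C}: Z1→C 5·9=45, Z2→C 2·3=6, Z3→A 3·9=27.
Loads: A carries 9/11, C carries 12/14. Service 78; fixed 191; total 269.
Next best feasible plan costs 329.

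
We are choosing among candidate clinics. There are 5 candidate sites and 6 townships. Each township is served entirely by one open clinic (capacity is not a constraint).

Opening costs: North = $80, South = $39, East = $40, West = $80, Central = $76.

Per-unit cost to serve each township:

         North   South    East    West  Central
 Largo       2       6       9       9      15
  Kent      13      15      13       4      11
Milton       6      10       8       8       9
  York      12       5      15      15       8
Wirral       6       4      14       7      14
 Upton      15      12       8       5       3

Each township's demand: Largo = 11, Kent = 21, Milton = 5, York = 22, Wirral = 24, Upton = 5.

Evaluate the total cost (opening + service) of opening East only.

Total cost: 1158

Each township is assigned to its cheapest site among the open ones.
{East}: Largo→East 9·11=99, Kent→East 13·21=273, Milton→East 8·5=40, York→East 15·22=330, Wirral→East 14·24=336, Upton→East 8·5=40. Service 1118; fixed 40; total 1158.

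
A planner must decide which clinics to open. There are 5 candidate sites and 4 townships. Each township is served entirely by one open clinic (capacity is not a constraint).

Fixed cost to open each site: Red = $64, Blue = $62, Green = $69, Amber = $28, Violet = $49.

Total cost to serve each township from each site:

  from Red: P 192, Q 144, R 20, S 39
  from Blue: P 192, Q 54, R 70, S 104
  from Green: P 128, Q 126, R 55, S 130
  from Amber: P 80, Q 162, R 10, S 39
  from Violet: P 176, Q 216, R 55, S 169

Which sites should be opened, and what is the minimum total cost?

Open Blue and Amber; minimum total cost 273.

For any fixed open set, each township goes to its cheapest open site; total = fixed + service.
{Blue, Amber}: P→Amber 80, Q→Blue 54, R→Amber 10, S→Amber 39. Service 183; fixed 90; total 273.
{Amber}: P→Amber 80, Q→Amber 162, R→Amber 10, S→Amber 39. Service 291; fixed 28; total 319.
{Blue, Amber, Violet}: P→Amber 80, Q→Blue 54, R→Amber 10, S→Amber 39. Service 183; fixed 139; total 322.
{Red, Blue, Green, Amber, Violet}: P→Amber 80, Q→Blue 54, R→Amber 10, S→Red 39. Service 183; fixed 272; total 455.
No other subset beats 273.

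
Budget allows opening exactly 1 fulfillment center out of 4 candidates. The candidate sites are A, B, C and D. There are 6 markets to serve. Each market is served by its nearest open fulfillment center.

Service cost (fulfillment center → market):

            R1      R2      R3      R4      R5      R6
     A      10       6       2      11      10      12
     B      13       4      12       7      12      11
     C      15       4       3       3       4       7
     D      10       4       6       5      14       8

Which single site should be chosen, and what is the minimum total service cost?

Choose C only; total service cost 36.

With exactly 1 open, each market uses its cheapest among the chosen.
{C}: R1→C 15, R2→C 4, R3→C 3, R4→C 3, R5→C 4, R6→C 7. Service cost 36.
{D}: service cost 47
{A}: service cost 51
Among all 4 size-1 choices, {C} is lowest.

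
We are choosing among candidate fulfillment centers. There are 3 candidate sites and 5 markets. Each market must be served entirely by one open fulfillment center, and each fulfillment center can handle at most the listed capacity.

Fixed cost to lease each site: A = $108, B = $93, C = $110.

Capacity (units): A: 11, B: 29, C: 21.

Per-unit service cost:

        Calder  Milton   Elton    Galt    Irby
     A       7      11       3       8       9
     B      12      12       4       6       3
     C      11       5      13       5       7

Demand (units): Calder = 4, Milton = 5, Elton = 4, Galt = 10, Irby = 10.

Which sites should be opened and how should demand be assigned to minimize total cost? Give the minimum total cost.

Minimum total cost: 368

Open {B, C}: Calder→C 11·4=44, Milton→C 5·5=25, Elton→B 4·4=16, Galt→C 5·10=50, Irby→B 3·10=30.
Loads: B carries 14/29, C carries 19/21. Service 165; fixed 203; total 368.
Next best feasible plan costs 372.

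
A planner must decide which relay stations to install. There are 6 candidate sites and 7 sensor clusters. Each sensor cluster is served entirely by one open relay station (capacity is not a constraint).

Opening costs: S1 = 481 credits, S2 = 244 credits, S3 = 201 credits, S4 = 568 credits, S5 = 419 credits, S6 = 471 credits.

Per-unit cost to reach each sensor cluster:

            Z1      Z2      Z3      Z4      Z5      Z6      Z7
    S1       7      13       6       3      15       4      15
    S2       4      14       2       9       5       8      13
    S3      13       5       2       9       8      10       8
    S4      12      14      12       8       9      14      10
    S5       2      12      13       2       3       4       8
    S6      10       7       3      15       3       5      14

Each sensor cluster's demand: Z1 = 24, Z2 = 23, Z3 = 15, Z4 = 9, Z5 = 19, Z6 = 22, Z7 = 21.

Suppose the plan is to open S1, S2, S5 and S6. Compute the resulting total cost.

Total cost: 2185

Each sensor cluster is assigned to its cheapest site among the open ones.
{S1, S2, S5, S6}: Z1→S5 2·24=48, Z2→S6 7·23=161, Z3→S2 2·15=30, Z4→S5 2·9=18, Z5→S5 3·19=57, Z6→S1 4·22=88, Z7→S5 8·21=168. Service 570; fixed 1615; total 2185.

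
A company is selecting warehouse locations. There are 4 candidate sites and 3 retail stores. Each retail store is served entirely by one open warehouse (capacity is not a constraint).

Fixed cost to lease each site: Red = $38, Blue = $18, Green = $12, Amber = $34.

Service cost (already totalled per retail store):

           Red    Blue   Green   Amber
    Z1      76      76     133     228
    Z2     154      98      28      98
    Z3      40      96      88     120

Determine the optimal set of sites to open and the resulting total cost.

Open Red and Green; minimum total cost 194.

For any fixed open set, each retail store goes to its cheapest open site; total = fixed + service.
{Red, Green}: Z1→Red 76, Z2→Green 28, Z3→Red 40. Service 144; fixed 50; total 194.
{Red, Blue, Green}: Z1→Red 76, Z2→Green 28, Z3→Red 40. Service 144; fixed 68; total 212.
{Blue, Green}: service 192 + fixed 30 = 222
{Red, Blue, Green, Amber}: service 144 + fixed 102 = 246
(All 15 nonempty subsets were checked; Red and Green is lowest.)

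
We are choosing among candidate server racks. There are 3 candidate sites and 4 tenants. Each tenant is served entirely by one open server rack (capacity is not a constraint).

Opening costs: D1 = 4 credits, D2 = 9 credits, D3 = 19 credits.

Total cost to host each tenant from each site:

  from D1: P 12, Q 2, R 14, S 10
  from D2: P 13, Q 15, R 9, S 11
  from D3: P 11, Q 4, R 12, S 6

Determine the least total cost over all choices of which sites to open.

For any fixed open set, each tenant goes to its cheapest open site; total = fixed + service.
{D1}: P→D1 12, Q→D1 2, R→D1 14, S→D1 10. Service 38; fixed 4; total 42.
{D1, D2}: service 33 + fixed 13 = 46
{D3}: service 33 + fixed 19 = 52
{D1, D2, D3}: service 28 + fixed 32 = 60
No other subset beats 42.

Minimum total cost: 42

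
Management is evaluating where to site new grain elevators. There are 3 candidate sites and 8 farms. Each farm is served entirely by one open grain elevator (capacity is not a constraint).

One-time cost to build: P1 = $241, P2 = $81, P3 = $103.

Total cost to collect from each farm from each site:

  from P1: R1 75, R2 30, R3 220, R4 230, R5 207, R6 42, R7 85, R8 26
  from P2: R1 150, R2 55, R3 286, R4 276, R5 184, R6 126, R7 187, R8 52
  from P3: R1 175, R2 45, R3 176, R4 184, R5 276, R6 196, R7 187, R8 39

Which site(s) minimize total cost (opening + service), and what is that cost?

For any fixed open set, each farm goes to its cheapest open site; total = fixed + service.
{P1}: R1→P1 75, R2→P1 30, R3→P1 220, R4→P1 230, R5→P1 207, R6→P1 42, R7→P1 85, R8→P1 26. Service 915; fixed 241; total 1156.
{P1, P3}: service 825 + fixed 344 = 1169
{P1, P2}: R1→P1 75, R2→P1 30, R3→P1 220, R4→P1 230, R5→P2 184, R6→P1 42, R7→P1 85, R8→P1 26. Service 892; fixed 322; total 1214.
{P1, P2, P3}: service 802 + fixed 425 = 1227
No other subset beats 1156.

Open P1 only; minimum total cost 1156.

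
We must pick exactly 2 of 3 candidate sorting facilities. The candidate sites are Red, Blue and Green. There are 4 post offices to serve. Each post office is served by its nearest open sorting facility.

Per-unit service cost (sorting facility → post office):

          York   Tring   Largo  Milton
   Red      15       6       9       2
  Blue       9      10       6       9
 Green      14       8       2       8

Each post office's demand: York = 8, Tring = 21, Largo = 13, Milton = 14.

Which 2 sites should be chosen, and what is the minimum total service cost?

With exactly 2 open, each post office uses its cheapest among the chosen.
{Red, Green}: York→Green 14·8=112, Tring→Red 6·21=126, Largo→Green 2·13=26, Milton→Red 2·14=28. Service cost 292.
{Red, Blue}: service cost 304
{Blue, Green}: service cost 378
Among all 3 size-2 choices, {Red, Green} is lowest.

Choose Red and Green; total service cost 292.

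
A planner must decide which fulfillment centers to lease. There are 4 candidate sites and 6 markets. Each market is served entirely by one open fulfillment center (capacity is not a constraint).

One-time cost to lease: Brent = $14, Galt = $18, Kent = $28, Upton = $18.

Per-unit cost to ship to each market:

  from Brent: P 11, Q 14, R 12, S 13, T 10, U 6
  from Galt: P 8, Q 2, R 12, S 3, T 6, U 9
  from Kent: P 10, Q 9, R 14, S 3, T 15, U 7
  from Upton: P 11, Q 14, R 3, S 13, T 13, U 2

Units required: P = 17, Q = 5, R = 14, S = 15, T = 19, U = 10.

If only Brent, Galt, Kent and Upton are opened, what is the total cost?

Each market is assigned to its cheapest site among the open ones.
{Brent, Galt, Kent, Upton}: P→Galt 8·17=136, Q→Galt 2·5=10, R→Upton 3·14=42, S→Galt 3·15=45, T→Galt 6·19=114, U→Upton 2·10=20. Service 367; fixed 78; total 445.

Total cost: 445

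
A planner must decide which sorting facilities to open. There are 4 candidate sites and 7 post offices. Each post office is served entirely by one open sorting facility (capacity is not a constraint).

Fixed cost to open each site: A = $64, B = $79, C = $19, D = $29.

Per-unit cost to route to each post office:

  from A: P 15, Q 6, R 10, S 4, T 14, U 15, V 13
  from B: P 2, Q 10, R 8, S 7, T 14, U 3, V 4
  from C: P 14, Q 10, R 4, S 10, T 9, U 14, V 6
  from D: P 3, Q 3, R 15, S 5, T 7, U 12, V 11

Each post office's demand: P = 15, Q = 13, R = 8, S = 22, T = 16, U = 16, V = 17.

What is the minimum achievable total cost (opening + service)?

For any fixed open set, each post office goes to its cheapest open site; total = fixed + service.
{B, C, D}: P→B 2·15=30, Q→D 3·13=39, R→C 4·8=32, S→D 5·22=110, T→D 7·16=112, U→B 3·16=48, V→B 4·17=68. Service 439; fixed 127; total 566.
{B, D}: P→B 2·15=30, Q→D 3·13=39, R→B 8·8=64, S→D 5·22=110, T→D 7·16=112, U→B 3·16=48, V→B 4·17=68. Service 471; fixed 108; total 579.
{A, B, C, D}: service 417 + fixed 191 = 608
{C}: service 1062 + fixed 19 = 1081
No other subset beats 566.

Minimum total cost: 566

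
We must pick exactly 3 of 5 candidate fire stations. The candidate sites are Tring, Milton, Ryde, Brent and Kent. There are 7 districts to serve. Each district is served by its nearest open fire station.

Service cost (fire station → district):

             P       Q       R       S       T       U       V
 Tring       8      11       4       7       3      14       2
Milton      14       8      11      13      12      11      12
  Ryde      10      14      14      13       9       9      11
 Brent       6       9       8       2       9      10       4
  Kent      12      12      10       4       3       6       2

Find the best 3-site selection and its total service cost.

With exactly 3 open, each district uses its cheapest among the chosen.
{Tring, Brent, Kent}: P→Brent 6, Q→Brent 9, R→Tring 4, S→Brent 2, T→Tring 3, U→Kent 6, V→Tring 2. Service cost 32.
{Tring, Milton, Brent}: service cost 35
{Tring, Milton, Kent}: service cost 35
Among all 10 size-3 choices, {Tring, Brent, Kent} is lowest.

Choose Tring, Brent and Kent; total service cost 32.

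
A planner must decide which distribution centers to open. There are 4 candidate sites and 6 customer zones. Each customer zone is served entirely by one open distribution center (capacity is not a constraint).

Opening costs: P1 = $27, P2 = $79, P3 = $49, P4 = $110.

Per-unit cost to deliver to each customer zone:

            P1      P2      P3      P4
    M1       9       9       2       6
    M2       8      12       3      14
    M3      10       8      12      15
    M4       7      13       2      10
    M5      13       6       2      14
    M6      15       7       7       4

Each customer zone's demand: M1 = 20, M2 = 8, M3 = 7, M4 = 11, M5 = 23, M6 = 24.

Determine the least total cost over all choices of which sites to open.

Minimum total cost: 433

For any fixed open set, each customer zone goes to its cheapest open site; total = fixed + service.
{P3}: M1→P3 2·20=40, M2→P3 3·8=24, M3→P3 12·7=84, M4→P3 2·11=22, M5→P3 2·23=46, M6→P3 7·24=168. Service 384; fixed 49; total 433.
{P1, P3}: service 370 + fixed 76 = 446
{P3, P4}: M1→P3 2·20=40, M2→P3 3·8=24, M3→P3 12·7=84, M4→P3 2·11=22, M5→P3 2·23=46, M6→P4 4·24=96. Service 312; fixed 159; total 471.
{P1, P2, P3, P4}: service 284 + fixed 265 = 549
No other subset beats 433.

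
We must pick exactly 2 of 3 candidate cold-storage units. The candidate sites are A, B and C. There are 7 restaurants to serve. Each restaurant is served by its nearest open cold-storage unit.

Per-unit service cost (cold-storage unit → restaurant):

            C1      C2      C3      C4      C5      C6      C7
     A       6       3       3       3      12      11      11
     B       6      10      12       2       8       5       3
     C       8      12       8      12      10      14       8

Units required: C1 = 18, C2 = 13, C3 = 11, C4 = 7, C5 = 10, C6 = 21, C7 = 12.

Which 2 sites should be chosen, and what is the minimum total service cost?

With exactly 2 open, each restaurant uses its cheapest among the chosen.
{A, B}: C1→A 6·18=108, C2→A 3·13=39, C3→A 3·11=33, C4→B 2·7=14, C5→B 8·10=80, C6→B 5·21=105, C7→B 3·12=36. Service cost 415.
{B, C}: service cost 561
{A, C}: service cost 628
Among all 3 size-2 choices, {A, B} is lowest.

Choose A and B; total service cost 415.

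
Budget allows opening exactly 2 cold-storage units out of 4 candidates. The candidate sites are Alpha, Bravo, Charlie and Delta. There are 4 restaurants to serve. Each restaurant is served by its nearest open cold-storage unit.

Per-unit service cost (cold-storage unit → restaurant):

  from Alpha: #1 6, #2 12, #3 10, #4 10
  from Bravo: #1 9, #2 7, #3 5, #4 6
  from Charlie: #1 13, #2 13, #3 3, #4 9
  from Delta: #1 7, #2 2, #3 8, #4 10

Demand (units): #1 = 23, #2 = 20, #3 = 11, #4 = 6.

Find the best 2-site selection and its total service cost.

Choose Charlie and Delta; total service cost 288.

With exactly 2 open, each restaurant uses its cheapest among the chosen.
{Charlie, Delta}: #1→Delta 7·23=161, #2→Delta 2·20=40, #3→Charlie 3·11=33, #4→Charlie 9·6=54. Service cost 288.
{Bravo, Delta}: service cost 292
{Alpha, Delta}: service cost 326
Among all 6 size-2 choices, {Charlie, Delta} is lowest.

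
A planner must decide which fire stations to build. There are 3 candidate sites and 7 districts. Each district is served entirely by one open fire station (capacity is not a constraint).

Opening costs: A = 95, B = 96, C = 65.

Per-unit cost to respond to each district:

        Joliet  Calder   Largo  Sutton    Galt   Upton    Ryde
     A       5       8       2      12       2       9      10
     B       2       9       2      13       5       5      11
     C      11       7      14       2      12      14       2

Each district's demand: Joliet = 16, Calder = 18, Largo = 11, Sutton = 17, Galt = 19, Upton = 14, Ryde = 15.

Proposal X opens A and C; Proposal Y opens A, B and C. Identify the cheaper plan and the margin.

Proposal Y is cheaper by 8.

Proposal X: {A, C}: Joliet→A 5·16=80, Calder→C 7·18=126, Largo→A 2·11=22, Sutton→C 2·17=34, Galt→A 2·19=38, Upton→A 9·14=126, Ryde→C 2·15=30. Service 456; fixed 160; total 616.
Proposal Y: {A, B, C}: Joliet→B 2·16=32, Calder→C 7·18=126, Largo→A 2·11=22, Sutton→C 2·17=34, Galt→A 2·19=38, Upton→B 5·14=70, Ryde→C 2·15=30. Service 352; fixed 256; total 608.
Difference: |616 − 608| = 8.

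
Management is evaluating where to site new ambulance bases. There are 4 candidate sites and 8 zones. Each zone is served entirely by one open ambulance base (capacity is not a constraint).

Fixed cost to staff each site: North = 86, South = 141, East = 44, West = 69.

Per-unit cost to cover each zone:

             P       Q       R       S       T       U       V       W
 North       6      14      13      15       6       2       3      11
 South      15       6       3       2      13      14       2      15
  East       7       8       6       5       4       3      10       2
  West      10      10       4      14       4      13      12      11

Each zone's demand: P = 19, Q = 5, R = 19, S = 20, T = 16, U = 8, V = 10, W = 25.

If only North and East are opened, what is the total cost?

Each zone is assigned to its cheapest site among the open ones.
{North, East}: P→North 6·19=114, Q→East 8·5=40, R→East 6·19=114, S→East 5·20=100, T→East 4·16=64, U→North 2·8=16, V→North 3·10=30, W→East 2·25=50. Service 528; fixed 130; total 658.

Total cost: 658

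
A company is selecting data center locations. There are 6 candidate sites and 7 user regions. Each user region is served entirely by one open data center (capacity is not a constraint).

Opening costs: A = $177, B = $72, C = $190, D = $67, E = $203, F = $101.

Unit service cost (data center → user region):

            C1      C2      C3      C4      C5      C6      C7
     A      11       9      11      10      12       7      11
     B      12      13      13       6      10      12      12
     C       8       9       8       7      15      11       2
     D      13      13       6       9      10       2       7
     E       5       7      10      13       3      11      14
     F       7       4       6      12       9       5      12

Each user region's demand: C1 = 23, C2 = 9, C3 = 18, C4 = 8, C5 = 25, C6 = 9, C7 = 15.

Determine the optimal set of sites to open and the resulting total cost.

Open D and E; minimum total cost 826.

For any fixed open set, each user region goes to its cheapest open site; total = fixed + service.
{D, E}: C1→E 5·23=115, C2→E 7·9=63, C3→D 6·18=108, C4→D 9·8=72, C5→E 3·25=75, C6→D 2·9=18, C7→D 7·15=105. Service 556; fixed 270; total 826.
{B, D, E}: C1→E 5·23=115, C2→E 7·9=63, C3→D 6·18=108, C4→B 6·8=48, C5→E 3·25=75, C6→D 2·9=18, C7→D 7·15=105. Service 532; fixed 342; total 874.
{D, F}: service 725 + fixed 168 = 893
{A, B, C, D, E, F}: C1→E 5·23=115, C2→F 4·9=36, C3→D 6·18=108, C4→B 6·8=48, C5→E 3·25=75, C6→D 2·9=18, C7→C 2·15=30. Service 430; fixed 810; total 1240.
No other subset beats 826.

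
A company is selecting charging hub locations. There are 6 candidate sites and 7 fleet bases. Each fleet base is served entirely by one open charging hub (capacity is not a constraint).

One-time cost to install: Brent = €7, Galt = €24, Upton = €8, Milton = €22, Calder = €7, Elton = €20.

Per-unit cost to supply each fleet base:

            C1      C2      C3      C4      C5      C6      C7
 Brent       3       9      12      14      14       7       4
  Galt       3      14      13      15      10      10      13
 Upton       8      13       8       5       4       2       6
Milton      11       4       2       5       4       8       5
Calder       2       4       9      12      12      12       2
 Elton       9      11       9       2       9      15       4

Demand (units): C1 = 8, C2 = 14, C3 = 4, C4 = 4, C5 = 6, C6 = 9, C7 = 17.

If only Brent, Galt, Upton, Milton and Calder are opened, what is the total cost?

Each fleet base is assigned to its cheapest site among the open ones.
{Brent, Galt, Upton, Milton, Calder}: C1→Calder 2·8=16, C2→Milton 4·14=56, C3→Milton 2·4=8, C4→Upton 5·4=20, C5→Upton 4·6=24, C6→Upton 2·9=18, C7→Calder 2·17=34. Service 176; fixed 68; total 244.

Total cost: 244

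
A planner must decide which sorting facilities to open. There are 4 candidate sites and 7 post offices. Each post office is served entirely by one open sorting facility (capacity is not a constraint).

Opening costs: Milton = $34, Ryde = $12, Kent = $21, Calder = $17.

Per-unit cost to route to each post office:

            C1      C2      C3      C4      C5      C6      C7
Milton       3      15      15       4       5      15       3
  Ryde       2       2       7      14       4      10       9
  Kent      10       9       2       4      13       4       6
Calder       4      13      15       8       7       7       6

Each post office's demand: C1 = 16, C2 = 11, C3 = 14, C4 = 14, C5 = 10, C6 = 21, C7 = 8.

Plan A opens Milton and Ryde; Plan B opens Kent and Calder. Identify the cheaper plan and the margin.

Plan A: {Milton, Ryde}: C1→Ryde 2·16=32, C2→Ryde 2·11=22, C3→Ryde 7·14=98, C4→Milton 4·14=56, C5→Ryde 4·10=40, C6→Ryde 10·21=210, C7→Milton 3·8=24. Service 482; fixed 46; total 528.
Plan B: {Kent, Calder}: C1→Calder 4·16=64, C2→Kent 9·11=99, C3→Kent 2·14=28, C4→Kent 4·14=56, C5→Calder 7·10=70, C6→Kent 4·21=84, C7→Kent 6·8=48. Service 449; fixed 38; total 487.
Difference: |528 − 487| = 41.

Plan B is cheaper by 41.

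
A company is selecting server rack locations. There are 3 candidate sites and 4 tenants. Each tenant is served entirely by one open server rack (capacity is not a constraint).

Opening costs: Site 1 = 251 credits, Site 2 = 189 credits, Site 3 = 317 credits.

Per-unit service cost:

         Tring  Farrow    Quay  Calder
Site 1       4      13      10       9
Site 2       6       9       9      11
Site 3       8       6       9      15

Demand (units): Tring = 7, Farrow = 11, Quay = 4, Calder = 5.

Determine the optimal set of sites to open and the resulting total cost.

For any fixed open set, each tenant goes to its cheapest open site; total = fixed + service.
{Site 2}: Tring→Site 2 6·7=42, Farrow→Site 2 9·11=99, Quay→Site 2 9·4=36, Calder→Site 2 11·5=55. Service 232; fixed 189; total 421.
{Site 1}: service 256 + fixed 251 = 507
{Site 3}: service 233 + fixed 317 = 550
{Site 1, Site 2, Site 3}: Tring→Site 1 4·7=28, Farrow→Site 3 6·11=66, Quay→Site 2 9·4=36, Calder→Site 1 9·5=45. Service 175; fixed 757; total 932.
(All 7 nonempty subsets were checked; Site 2 only is lowest.)

Open Site 2 only; minimum total cost 421.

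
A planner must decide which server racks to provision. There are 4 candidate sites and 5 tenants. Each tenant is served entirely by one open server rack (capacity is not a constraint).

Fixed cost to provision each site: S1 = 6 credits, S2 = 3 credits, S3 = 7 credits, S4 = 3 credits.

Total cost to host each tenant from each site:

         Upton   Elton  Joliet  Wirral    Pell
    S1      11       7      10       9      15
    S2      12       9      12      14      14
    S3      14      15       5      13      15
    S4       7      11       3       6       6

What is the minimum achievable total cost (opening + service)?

Minimum total cost: 36

For any fixed open set, each tenant goes to its cheapest open site; total = fixed + service.
{S4}: Upton→S4 7, Elton→S4 11, Joliet→S4 3, Wirral→S4 6, Pell→S4 6. Service 33; fixed 3; total 36.
{S2, S4}: service 31 + fixed 6 = 37
{S1, S4}: service 29 + fixed 9 = 38
{S1, S2, S3, S4}: Upton→S4 7, Elton→S1 7, Joliet→S4 3, Wirral→S4 6, Pell→S4 6. Service 29; fixed 19; total 48.
(All 15 nonempty subsets were checked; S4 only is lowest.)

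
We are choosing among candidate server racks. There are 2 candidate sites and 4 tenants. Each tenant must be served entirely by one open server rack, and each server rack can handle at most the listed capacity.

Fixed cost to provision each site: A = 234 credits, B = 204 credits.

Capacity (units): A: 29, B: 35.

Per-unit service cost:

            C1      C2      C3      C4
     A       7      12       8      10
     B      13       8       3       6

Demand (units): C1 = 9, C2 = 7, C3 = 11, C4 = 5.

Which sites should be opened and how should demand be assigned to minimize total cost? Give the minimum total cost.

Minimum total cost: 440

Open {B}: C1→B 13·9=117, C2→B 8·7=56, C3→B 3·11=33, C4→B 6·5=30.
Loads: B carries 32/35. Service 236; fixed 204; total 440.
Next best feasible plan costs 620.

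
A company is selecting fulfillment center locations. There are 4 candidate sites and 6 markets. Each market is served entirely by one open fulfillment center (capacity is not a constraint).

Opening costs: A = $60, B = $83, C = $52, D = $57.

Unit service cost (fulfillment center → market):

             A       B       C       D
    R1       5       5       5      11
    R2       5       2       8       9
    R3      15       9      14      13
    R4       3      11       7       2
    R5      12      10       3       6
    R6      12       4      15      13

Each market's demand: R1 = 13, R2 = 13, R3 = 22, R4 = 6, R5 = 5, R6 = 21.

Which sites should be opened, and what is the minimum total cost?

Open B and D; minimum total cost 555.

For any fixed open set, each market goes to its cheapest open site; total = fixed + service.
{B, D}: R1→B 5·13=65, R2→B 2·13=26, R3→B 9·22=198, R4→D 2·6=12, R5→D 6·5=30, R6→B 4·21=84. Service 415; fixed 140; total 555.
{B, C}: R1→B 5·13=65, R2→B 2·13=26, R3→B 9·22=198, R4→C 7·6=42, R5→C 3·5=15, R6→B 4·21=84. Service 430; fixed 135; total 565.
{B}: R1→B 5·13=65, R2→B 2·13=26, R3→B 9·22=198, R4→B 11·6=66, R5→B 10·5=50, R6→B 4·21=84. Service 489; fixed 83; total 572.
{A, B, C, D}: service 400 + fixed 252 = 652
(All 15 nonempty subsets were checked; B and D is lowest.)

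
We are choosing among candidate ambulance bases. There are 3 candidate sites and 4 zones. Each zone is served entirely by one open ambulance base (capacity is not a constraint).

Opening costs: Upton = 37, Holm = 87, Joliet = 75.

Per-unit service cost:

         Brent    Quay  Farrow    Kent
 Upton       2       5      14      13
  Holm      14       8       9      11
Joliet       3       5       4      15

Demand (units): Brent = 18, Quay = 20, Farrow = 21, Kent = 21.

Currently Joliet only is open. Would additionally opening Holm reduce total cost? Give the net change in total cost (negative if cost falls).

Current service cost with {Joliet}: 553.
Adding Holm: each zone re-picks its cheapest; new service cost 469, saving 84.
Extra fixed cost: 87. Net change = 87 − 84 = 3.
(Totals: 628 → 631.)

No — net change +3 (cost rises by 3).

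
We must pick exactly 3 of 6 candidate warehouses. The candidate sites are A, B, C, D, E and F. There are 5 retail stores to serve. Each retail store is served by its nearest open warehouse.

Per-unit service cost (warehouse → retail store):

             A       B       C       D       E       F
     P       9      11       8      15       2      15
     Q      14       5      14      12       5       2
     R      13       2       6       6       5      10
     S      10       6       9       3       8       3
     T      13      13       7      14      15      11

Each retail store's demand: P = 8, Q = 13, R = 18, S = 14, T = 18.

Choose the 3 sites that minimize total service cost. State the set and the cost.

Choose B, C and F; total service cost 294.

With exactly 3 open, each retail store uses its cheapest among the chosen.
{B, C, F}: P→C 8·8=64, Q→F 2·13=26, R→B 2·18=36, S→F 3·14=42, T→C 7·18=126. Service cost 294.
{C, E, F}: service cost 300
{B, E, F}: service cost 318
Among all 20 size-3 choices, {B, C, F} is lowest.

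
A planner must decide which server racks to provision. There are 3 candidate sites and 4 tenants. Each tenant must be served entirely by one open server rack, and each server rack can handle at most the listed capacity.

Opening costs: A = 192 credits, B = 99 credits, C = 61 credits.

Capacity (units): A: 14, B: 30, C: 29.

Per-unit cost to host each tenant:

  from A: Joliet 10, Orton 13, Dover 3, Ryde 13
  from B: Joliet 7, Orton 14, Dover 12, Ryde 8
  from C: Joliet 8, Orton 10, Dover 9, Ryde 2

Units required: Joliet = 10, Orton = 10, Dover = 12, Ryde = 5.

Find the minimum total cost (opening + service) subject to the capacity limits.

Open {B, C}: Joliet→B 7·10=70, Orton→C 10·10=100, Dover→C 9·12=108, Ryde→C 2·5=10.
Loads: B carries 10/30, C carries 27/29. Service 288; fixed 160; total 448.
Next best feasible plan costs 478.

Minimum total cost: 448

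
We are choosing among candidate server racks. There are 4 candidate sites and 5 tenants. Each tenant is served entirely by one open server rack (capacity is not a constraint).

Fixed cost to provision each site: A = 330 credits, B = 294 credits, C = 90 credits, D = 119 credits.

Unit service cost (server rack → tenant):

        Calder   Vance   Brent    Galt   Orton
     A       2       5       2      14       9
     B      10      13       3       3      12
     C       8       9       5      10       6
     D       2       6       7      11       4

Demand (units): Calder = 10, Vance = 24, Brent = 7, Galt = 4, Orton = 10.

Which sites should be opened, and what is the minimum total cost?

Open D only; minimum total cost 416.

For any fixed open set, each tenant goes to its cheapest open site; total = fixed + service.
{D}: Calder→D 2·10=20, Vance→D 6·24=144, Brent→D 7·7=49, Galt→D 11·4=44, Orton→D 4·10=40. Service 297; fixed 119; total 416.
{C, D}: Calder→D 2·10=20, Vance→D 6·24=144, Brent→C 5·7=35, Galt→C 10·4=40, Orton→D 4·10=40. Service 279; fixed 209; total 488.
{C}: service 431 + fixed 90 = 521
{A, B, C, D}: Calder→A 2·10=20, Vance→A 5·24=120, Brent→A 2·7=14, Galt→B 3·4=12, Orton→D 4·10=40. Service 206; fixed 833; total 1039.
No other subset beats 416.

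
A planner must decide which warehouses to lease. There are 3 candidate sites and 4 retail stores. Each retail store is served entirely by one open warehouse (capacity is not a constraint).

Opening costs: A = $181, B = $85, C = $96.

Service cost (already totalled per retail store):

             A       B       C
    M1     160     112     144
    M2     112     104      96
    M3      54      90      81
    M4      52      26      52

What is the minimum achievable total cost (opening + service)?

Minimum total cost: 417

For any fixed open set, each retail store goes to its cheapest open site; total = fixed + service.
{B}: M1→B 112, M2→B 104, M3→B 90, M4→B 26. Service 332; fixed 85; total 417.
{C}: M1→C 144, M2→C 96, M3→C 81, M4→C 52. Service 373; fixed 96; total 469.
{B, C}: M1→B 112, M2→C 96, M3→C 81, M4→B 26. Service 315; fixed 181; total 496.
{A, B, C}: service 288 + fixed 362 = 650
No other subset beats 417.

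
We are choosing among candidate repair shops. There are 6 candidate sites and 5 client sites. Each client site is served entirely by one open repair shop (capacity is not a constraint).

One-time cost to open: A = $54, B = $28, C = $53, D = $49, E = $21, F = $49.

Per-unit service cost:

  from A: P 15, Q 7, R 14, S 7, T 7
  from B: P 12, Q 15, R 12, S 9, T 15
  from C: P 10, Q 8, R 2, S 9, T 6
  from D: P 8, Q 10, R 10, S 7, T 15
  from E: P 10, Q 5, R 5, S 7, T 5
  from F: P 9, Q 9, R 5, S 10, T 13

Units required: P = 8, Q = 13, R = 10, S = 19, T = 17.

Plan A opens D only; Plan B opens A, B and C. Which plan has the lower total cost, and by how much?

Plan A: {D}: P→D 8·8=64, Q→D 10·13=130, R→D 10·10=100, S→D 7·19=133, T→D 15·17=255. Service 682; fixed 49; total 731.
Plan B: {A, B, C}: P→C 10·8=80, Q→A 7·13=91, R→C 2·10=20, S→A 7·19=133, T→C 6·17=102. Service 426; fixed 135; total 561.
Difference: |731 − 561| = 170.

Plan B is cheaper by 170.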